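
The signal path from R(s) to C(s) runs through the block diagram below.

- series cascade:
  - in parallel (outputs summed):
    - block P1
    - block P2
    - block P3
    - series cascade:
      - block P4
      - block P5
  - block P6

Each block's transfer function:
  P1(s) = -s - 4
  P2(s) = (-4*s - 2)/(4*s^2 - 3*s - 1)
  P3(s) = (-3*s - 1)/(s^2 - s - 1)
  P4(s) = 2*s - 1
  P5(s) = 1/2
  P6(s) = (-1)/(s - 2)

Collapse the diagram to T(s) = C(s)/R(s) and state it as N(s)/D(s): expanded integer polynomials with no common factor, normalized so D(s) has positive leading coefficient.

[1] multiply P4, P5 (series) -> s - 1/2
[2] parallel reduction of P1, P2, P3, (P4*P5) -> (-36*s^4 + 31*s^3 + 32*s^2 - 12*s - 3)/(8*s^4 - 14*s^3 - 4*s^2 + 8*s + 2)
[3] multiply (P1+P2+P3+(P4*P5)), P6 (series): this yields T(s), and no further normalization is needed

Answer: (36*s^4 - 31*s^3 - 32*s^2 + 12*s + 3)/(8*s^5 - 30*s^4 + 24*s^3 + 16*s^2 - 14*s - 4)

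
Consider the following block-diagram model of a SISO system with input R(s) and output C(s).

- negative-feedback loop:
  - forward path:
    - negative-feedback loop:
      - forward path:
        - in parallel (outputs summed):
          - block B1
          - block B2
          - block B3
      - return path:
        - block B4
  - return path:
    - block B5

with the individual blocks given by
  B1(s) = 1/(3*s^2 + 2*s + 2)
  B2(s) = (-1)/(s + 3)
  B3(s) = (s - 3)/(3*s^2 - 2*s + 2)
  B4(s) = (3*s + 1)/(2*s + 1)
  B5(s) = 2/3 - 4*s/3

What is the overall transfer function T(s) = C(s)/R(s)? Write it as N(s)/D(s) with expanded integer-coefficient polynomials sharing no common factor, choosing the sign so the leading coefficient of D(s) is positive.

Reducing step by step:

Step 1 - sum the parallel branches B1, B2, B3 gives (-6*s^4 + 5*s^3 - 26*s^2 - 22*s - 16)/(9*s^5 + 27*s^4 + 8*s^3 + 24*s^2 + 4*s + 12)
Step 2 - collapse the loop ((B1+B2+B3) forward, B4 return) gives (-12*s^5 + 4*s^4 - 47*s^3 - 70*s^2 - 54*s - 16)/(18*s^6 + 45*s^5 + 52*s^4 - 17*s^3 - 60*s^2 - 42*s - 4)
Step 3 - collapse the loop ([(B1+B2+B3)/(1+(B1+B2+B3)*B4)] forward, B5 return) - this is the overall T(s), already in the required normalized form

Answer: (-36*s^5 + 12*s^4 - 141*s^3 - 210*s^2 - 162*s - 48)/(102*s^6 + 95*s^5 + 352*s^4 + 135*s^3 - 104*s^2 - 170*s - 44)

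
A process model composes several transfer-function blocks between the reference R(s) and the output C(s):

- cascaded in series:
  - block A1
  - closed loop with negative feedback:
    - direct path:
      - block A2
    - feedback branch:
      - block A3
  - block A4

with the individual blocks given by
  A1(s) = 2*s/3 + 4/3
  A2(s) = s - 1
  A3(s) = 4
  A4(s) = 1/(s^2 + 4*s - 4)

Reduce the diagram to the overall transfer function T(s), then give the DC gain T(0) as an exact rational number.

(1) collapse the loop (A2 forward, A3 return), giving (s - 1)/(4*s - 3)
(2) multiply A1, [A2/(1+A2*A3)], A4 (series), giving (2*s^2 + 2*s - 4)/(12*s^3 + 39*s^2 - 84*s + 36)
The step-2 result is T(s). Setting s = 0: T(0) = -4/36 = -1/9.

Hence the answer: -1/9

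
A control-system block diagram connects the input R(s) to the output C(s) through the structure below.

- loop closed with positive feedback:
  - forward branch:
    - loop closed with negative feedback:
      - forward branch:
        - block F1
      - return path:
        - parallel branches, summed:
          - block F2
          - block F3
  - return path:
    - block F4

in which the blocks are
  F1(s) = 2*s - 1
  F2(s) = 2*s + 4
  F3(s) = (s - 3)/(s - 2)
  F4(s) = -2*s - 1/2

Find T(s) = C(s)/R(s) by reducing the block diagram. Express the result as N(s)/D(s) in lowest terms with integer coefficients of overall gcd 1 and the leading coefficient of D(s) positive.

(1) reduce the parallel group F2, F3, giving (2*s^2 + s - 11)/(s - 2)
(2) collapse the loop (F1 forward, (F2+F3) return), giving (2*s^2 - 5*s + 2)/(4*s^3 - 22*s + 9)
(3) reduce the feedback loop with forward [F1/(1+F1*(F2+F3))] and return F4 - this is the overall T(s), already in the required normalized form

Therefore the answer is (4*s^2 - 10*s + 4)/(16*s^3 - 18*s^2 - 41*s + 20).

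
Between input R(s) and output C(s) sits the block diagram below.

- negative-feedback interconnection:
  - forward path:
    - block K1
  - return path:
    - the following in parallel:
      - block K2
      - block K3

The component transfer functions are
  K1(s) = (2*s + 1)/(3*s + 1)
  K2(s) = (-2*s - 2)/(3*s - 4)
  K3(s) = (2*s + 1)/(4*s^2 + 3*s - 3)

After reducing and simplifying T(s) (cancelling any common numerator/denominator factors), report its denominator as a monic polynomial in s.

Step 1: combine K2, K3 in parallel, giving (-8*s^3 - 8*s^2 - 5*s + 2)/(12*s^3 - 7*s^2 - 21*s + 12)
Step 2: apply the feedback formula to K1, (K2+K3), giving (24*s^4 - 2*s^3 - 49*s^2 + 3*s + 12)/(20*s^4 - 33*s^3 - 88*s^2 + 14*s + 14)
No further cancellation is possible in the step-2 result, so that is T(s). Its denominator becomes monic after dividing by the leading coefficient 20.

Therefore the answer is s^4 - 33*s^3/20 - 22*s^2/5 + 7*s/10 + 7/10.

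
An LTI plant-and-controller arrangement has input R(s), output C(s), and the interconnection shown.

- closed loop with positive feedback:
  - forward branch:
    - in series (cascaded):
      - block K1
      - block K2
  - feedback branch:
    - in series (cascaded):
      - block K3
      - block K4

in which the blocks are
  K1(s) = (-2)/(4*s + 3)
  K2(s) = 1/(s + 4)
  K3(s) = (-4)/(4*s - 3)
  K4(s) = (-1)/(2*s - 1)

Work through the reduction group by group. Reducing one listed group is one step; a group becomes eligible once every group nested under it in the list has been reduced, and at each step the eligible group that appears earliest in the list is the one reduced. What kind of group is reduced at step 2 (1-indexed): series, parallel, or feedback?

The answer is series.

Reasoning:
Step 1 - series reduction of K1, K2
Step 2 - cascade K3, K4
Step 3 - close the feedback loop around (K1*K2), (K3*K4)
The group at step 2 is a series group.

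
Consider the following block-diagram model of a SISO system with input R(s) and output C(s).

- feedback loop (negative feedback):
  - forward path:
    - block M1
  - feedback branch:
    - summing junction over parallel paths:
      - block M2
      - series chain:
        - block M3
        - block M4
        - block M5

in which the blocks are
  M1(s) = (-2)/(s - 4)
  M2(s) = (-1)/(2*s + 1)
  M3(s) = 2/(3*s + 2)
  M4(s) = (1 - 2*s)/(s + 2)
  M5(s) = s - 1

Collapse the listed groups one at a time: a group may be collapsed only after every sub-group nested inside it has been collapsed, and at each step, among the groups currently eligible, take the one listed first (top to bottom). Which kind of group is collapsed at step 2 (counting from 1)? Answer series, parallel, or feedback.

1. multiply M3, M4, M5 (series)
2. reduce the parallel group M2, (M3*M4*M5)
3. reduce the feedback loop with forward M1 and return (M2+(M3*M4*M5))
Step 2: parallel.

Final answer: parallel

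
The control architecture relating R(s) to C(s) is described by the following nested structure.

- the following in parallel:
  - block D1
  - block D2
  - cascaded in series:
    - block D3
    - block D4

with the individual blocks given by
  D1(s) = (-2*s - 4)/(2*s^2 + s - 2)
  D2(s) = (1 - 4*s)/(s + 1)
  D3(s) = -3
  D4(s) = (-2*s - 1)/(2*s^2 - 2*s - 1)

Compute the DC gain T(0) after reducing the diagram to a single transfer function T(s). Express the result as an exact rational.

(1) combine D3, D4 in series; result (6*s + 3)/(2*s^2 - 2*s - 1)
(2) sum the parallel branches D1, D2, (D3*D4); result (-16*s^5 + 20*s^4 + 46*s^3 - 11*s^2 - 6*s)/(4*s^5 + 2*s^4 - 10*s^3 - 5*s^2 + 5*s + 2)
Evaluating the step-2 result (the overall T(s)) at s = 0 gives T(0) = 0/2 = 0.

Final answer: 0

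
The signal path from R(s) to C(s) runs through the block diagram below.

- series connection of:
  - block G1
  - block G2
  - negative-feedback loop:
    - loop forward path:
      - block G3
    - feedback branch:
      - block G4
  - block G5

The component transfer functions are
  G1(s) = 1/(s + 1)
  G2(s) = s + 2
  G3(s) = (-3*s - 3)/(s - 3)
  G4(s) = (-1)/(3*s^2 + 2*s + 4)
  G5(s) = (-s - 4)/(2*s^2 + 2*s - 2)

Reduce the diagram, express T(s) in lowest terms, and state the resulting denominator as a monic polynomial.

Step 1. reduce the feedback loop with forward G3 and return G4 gives (-9*s^3 - 15*s^2 - 18*s - 12)/(3*s^3 - 7*s^2 + s - 9)
Step 2. multiply G1, G2, [G3/(1+G3*G4)], G5 (series) gives (9*s^4 + 60*s^3 + 120*s^2 + 120*s + 96)/(6*s^5 - 8*s^4 - 18*s^3 - 2*s^2 - 20*s + 18)
Step 2 gives the fully reduced T(s), with no common factor left to cancel. The denominator's leading coefficient is 6, so divide each of its coefficients by 6 to get the monic form.

Therefore the answer is s^5 - 4*s^4/3 - 3*s^3 - s^2/3 - 10*s/3 + 3.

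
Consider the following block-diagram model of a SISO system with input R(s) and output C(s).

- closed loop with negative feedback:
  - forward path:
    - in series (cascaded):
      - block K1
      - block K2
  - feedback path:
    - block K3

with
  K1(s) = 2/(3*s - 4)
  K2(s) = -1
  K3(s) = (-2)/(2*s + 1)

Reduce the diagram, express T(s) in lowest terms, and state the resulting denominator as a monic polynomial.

(1) series reduction of K1, K2, giving (-2)/(3*s - 4)
(2) feedback reduction of (K1*K2), K3, giving (-4*s - 2)/(6*s^2 - 5*s)
The result of step 2 is T(s) in lowest terms. Its denominator has leading coefficient 6; dividing the denominator through by 6 makes it monic.

Answer: s^2 - 5*s/6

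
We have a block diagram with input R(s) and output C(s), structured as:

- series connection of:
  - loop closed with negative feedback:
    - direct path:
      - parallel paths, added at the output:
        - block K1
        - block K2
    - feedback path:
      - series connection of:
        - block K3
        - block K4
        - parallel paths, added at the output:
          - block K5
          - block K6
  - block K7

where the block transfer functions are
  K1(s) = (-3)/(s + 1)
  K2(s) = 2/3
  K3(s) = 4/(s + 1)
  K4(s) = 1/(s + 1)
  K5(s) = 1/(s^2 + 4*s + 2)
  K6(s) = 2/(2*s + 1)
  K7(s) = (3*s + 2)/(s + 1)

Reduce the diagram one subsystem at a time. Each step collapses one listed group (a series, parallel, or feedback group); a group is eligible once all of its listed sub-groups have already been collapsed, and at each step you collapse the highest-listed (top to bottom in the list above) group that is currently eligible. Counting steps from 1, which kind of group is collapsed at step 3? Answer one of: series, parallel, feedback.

(1) reduce the parallel group K1, K2
(2) sum the parallel branches K5, K6
(3) reduce the series chain K3, K4, (K5+K6)
(4) reduce the feedback loop with forward (K1+K2) and return (K3*K4*(K5+K6))
(5) combine [(K1+K2)/(1+(K1+K2)*(K3*K4*(K5+K6)))], K7 in series
Step 3: series.

Hence the answer: series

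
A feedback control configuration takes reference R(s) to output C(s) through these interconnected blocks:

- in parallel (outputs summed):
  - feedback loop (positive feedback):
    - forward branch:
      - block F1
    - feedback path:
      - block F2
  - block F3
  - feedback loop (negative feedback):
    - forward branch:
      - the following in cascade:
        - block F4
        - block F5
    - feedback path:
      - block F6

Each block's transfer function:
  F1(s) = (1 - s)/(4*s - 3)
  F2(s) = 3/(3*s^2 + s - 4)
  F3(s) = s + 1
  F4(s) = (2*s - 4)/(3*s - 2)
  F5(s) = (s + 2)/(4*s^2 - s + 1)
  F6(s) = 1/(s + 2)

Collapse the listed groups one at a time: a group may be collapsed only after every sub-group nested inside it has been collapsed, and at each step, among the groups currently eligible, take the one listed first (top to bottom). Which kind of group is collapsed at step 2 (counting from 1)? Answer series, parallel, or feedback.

Reducing step by step:

(1) close the feedback loop around F1, F2
(2) series reduction of F4, F5
(3) reduce the feedback loop with forward (F4*F5) and return F6
(4) reduce the parallel group [F1/(1-F1*F2)], F3, [(F4*F5)/(1+(F4*F5)*F6)]
Step 2 collapses a series group.

Answer: series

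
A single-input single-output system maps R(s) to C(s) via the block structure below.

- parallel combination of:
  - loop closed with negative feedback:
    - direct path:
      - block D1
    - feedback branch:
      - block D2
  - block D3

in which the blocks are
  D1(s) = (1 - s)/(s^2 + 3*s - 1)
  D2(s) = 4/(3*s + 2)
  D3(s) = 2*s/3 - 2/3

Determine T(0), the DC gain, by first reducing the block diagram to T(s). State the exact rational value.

Step 1 - reduce the feedback loop with forward D1 and return D2; result (-3*s^2 + s + 2)/(3*s^3 + 11*s^2 - s + 2)
Step 2 - reduce the parallel group [D1/(1+D1*D2)], D3; result (6*s^4 + 16*s^3 - 33*s^2 + 9*s + 2)/(9*s^3 + 33*s^2 - 3*s + 6)
Step 2 gives the overall T(s). Then T(0) = 2/6 = 1/3.

Therefore the answer is 1/3.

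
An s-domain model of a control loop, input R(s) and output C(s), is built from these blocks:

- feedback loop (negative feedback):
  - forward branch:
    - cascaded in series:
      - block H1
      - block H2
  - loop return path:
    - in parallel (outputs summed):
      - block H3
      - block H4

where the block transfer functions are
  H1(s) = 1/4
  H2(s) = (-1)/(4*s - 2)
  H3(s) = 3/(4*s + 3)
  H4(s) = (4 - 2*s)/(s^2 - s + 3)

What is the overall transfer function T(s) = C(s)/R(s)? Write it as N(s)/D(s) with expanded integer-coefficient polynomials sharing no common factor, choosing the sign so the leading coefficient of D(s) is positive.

Step 1. combine H1, H2 in series -> (-1)/(16*s - 8)
Step 2. reduce the parallel group H3, H4 -> (-5*s^2 + 7*s + 21)/(4*s^3 - s^2 + 9*s + 9)
Step 3. collapse the loop ((H1*H2) forward, (H3+H4) return), which is the overall transfer function T(s) = C(s)/R(s) in lowest terms

Answer: (-4*s^3 + s^2 - 9*s - 9)/(64*s^4 - 48*s^3 + 157*s^2 + 65*s - 93)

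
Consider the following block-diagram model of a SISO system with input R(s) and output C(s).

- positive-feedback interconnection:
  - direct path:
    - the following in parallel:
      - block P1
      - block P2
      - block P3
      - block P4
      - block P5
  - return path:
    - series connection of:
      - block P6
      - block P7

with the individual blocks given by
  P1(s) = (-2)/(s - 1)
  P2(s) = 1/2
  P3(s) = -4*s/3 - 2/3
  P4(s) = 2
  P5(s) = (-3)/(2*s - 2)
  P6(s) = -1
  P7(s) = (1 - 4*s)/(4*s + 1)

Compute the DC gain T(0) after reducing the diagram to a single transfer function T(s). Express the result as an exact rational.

First reduce the diagram to T(s).

Step 1 - reduce the parallel group P1, P2, P3, P4, P5 -> (-8*s^2 + 19*s - 32)/(6*s - 6)
Step 2 - multiply P6, P7 (series) -> (4*s - 1)/(4*s + 1)
Step 3 - close the feedback loop around (P1+P2+P3+P4+P5), (P6*P7) -> (-32*s^3 + 68*s^2 - 109*s - 32)/(32*s^3 - 60*s^2 + 129*s - 38)
The step-3 result is T(s). Setting s = 0: T(0) = -32/(-38) = 16/19.

Answer: 16/19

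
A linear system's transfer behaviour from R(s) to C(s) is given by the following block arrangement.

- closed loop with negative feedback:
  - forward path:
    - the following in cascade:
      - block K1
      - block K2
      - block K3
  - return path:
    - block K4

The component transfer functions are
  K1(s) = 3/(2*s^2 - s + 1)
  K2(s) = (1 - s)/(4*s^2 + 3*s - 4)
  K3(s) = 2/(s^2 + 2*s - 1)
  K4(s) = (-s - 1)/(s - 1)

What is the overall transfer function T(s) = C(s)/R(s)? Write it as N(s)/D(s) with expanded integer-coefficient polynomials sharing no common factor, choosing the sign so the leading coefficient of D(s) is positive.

Answer: (6 - 6*s)/(8*s^6 + 18*s^5 - 11*s^4 - 9*s^3 + 17*s^2 - 9*s + 10)

Working:
[1] cascade K1, K2, K3, giving (6 - 6*s)/(8*s^6 + 18*s^5 - 11*s^4 - 9*s^3 + 17*s^2 - 15*s + 4)
[2] close the feedback loop around (K1*K2*K3), K4; the result is T(s) itself (integer coefficients, no common factor, positive leading denominator coefficient)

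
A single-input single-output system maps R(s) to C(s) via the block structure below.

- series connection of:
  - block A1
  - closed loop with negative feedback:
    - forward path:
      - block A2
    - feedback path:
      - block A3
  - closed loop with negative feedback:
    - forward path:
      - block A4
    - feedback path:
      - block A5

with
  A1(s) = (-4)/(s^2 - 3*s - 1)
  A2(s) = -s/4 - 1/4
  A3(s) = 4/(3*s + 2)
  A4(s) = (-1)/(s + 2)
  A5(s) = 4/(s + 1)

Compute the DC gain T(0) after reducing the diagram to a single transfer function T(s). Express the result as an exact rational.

1. reduce the feedback loop with forward A2 and return A3: (-3*s^2 - 5*s - 2)/(8*s + 4)
2. reduce the feedback loop with forward A4 and return A5: (-s - 1)/(s^2 + 3*s - 2)
3. multiply A1, [A2/(1+A2*A3)], [A4/(1+A4*A5)] (series): (-3*s^3 - 8*s^2 - 7*s - 2)/(2*s^5 + s^4 - 24*s^3 - 6*s^2 + 7*s + 2)
DC gain: substitute s = 0 into T(s) from step 3: T(0) = -2/2 = -1.

Final answer: -1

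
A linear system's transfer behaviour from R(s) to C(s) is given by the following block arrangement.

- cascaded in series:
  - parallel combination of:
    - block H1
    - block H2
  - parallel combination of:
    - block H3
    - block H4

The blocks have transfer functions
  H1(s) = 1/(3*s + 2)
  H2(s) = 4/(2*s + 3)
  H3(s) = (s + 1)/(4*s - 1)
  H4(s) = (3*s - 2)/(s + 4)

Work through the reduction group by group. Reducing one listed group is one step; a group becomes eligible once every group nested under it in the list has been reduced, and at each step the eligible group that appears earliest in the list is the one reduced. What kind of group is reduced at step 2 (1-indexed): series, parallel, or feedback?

Step 1 - add H1, H2 (parallel)
Step 2 - add H3, H4 (parallel)
Step 3 - combine (H1+H2), (H3+H4) in series
Step 2 collapses a parallel group.

Answer: parallel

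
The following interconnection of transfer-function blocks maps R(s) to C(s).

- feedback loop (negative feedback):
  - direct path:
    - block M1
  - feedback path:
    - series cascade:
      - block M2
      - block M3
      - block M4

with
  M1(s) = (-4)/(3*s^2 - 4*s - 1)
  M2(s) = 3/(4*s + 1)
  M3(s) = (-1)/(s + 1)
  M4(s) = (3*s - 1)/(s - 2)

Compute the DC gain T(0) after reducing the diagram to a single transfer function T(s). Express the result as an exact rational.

Step 1 - combine M2, M3, M4 in series gives (3 - 9*s)/(4*s^3 - 3*s^2 - 9*s - 2)
Step 2 - reduce the feedback loop with forward M1 and return (M2*M3*M4) gives (-16*s^3 + 12*s^2 + 36*s + 8)/(12*s^5 - 25*s^4 - 19*s^3 + 33*s^2 + 53*s - 10)
That last expression is T(s); at s = 0 only the constant terms survive, so T(0) = 8/(-10) = -4/5.

Answer: -4/5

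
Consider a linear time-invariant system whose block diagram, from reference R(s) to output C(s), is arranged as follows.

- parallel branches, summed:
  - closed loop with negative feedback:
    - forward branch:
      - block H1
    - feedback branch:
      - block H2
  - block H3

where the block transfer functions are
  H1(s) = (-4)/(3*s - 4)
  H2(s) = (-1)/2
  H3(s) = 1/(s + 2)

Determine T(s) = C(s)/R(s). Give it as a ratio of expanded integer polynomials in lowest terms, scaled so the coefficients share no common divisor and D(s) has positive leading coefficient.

First reduce the diagram to T(s).

[1] apply the feedback formula to H1, H2 gives (-4)/(3*s - 2)
[2] reduce the parallel group [H1/(1+H1*H2)], H3: this yields T(s), and no further normalization is needed

Answer: (-s - 10)/(3*s^2 + 4*s - 4)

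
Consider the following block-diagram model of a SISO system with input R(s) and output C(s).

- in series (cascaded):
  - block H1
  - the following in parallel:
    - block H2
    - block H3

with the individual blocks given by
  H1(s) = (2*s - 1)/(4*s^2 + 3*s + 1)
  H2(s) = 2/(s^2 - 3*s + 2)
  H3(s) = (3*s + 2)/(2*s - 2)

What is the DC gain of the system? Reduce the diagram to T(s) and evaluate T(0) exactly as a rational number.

First reduce the diagram to T(s).

Step 1 - parallel reduction of H2, H3 = (3*s^2 - 4*s)/(2*s^2 - 6*s + 4)
Step 2 - combine H1, (H2+H3) in series = (6*s^3 - 11*s^2 + 4*s)/(8*s^4 - 18*s^3 + 6*s + 4)
Evaluating the step-2 result (the overall T(s)) at s = 0 gives T(0) = 0/4 = 0.

Answer: 0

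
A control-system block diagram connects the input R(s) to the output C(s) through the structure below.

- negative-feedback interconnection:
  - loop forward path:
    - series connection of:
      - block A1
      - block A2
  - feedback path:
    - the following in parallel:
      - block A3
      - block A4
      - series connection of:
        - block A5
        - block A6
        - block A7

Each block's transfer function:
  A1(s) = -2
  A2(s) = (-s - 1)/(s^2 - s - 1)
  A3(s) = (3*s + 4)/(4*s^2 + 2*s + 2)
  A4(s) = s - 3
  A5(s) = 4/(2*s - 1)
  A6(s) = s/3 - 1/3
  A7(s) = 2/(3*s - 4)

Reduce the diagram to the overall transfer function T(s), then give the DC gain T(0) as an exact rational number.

First reduce the diagram to T(s).

Step 1. cascade A1, A2; result (2*s + 2)/(s^2 - s - 1)
Step 2. multiply A5, A6, A7 (series); result (8*s - 8)/(18*s^2 - 33*s + 12)
Step 3. add A3, A4, (A5*A6*A7) (parallel); result (72*s^5 - 312*s^4 + 392*s^3 - 139*s^2 + 54*s - 40)/(72*s^4 - 96*s^3 + 18*s^2 - 42*s + 24)
Step 4. reduce the feedback loop with forward (A1*A2) and return (A3+A4+(A5*A6*A7)); result (72*s^5 - 24*s^4 - 78*s^3 - 24*s^2 - 18*s + 24)/(108*s^6 - 324*s^5 + 101*s^4 + 271*s^3 - 61*s^2 + 23*s - 52)
Step 4 gives the overall T(s). Then T(0) = 24/(-52) = -6/13.

Answer: -6/13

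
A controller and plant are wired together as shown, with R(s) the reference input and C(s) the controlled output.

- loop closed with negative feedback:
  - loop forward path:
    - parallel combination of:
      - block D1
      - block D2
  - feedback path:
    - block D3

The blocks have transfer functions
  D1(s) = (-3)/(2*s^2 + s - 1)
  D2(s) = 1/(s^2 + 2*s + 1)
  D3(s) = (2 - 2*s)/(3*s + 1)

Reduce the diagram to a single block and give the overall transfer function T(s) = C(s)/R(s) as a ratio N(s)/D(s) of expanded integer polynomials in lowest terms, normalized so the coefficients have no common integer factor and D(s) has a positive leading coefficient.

Step 1 - parallel reduction of D1, D2 gives (-s - 4)/(2*s^3 + 3*s^2 - 1)
Step 2 - apply the feedback formula to (D1+D2), D3, which is the overall transfer function T(s) = C(s)/R(s) in lowest terms

Answer: (-3*s^2 - 13*s - 4)/(6*s^4 + 11*s^3 + 5*s^2 + 3*s - 9)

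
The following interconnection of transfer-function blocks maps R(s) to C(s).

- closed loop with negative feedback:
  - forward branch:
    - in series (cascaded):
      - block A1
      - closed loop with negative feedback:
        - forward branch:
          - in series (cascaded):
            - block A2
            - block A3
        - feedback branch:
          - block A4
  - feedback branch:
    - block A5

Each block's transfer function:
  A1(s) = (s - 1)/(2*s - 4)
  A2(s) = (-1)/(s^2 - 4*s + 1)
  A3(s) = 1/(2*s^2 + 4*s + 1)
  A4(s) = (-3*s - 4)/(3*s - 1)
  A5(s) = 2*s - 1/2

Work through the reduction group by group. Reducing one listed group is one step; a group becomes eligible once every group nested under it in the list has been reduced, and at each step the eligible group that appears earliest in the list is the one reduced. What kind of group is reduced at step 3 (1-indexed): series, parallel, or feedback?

The answer is series.

Reasoning:
(1) reduce the series chain A2, A3
(2) feedback reduction of (A2*A3), A4
(3) multiply A1, [(A2*A3)/(1+(A2*A3)*A4)] (series)
(4) feedback reduction of (A1*[(A2*A3)/(1+(A2*A3)*A4)]), A5
So the answer for step 3 is series.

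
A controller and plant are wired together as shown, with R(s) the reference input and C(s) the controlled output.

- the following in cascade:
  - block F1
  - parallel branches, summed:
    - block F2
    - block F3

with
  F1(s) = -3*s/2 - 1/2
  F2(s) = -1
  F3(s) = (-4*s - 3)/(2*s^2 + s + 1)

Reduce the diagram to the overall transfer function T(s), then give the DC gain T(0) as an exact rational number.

1. sum the parallel branches F2, F3; result (-2*s^2 - 5*s - 4)/(2*s^2 + s + 1)
2. multiply F1, (F2+F3) (series); result (6*s^3 + 17*s^2 + 17*s + 4)/(4*s^2 + 2*s + 2)
DC gain: substitute s = 0 into T(s) from step 2: T(0) = 4/2 = 2.

Final answer: 2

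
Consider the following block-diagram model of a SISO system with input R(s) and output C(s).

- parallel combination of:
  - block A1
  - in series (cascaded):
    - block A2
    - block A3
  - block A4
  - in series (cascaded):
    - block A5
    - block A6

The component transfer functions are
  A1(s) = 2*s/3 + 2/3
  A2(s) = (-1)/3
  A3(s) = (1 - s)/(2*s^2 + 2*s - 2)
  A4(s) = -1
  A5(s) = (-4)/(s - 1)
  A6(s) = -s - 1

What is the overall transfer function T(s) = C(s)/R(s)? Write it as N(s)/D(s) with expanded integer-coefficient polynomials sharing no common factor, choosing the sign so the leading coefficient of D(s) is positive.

Reducing step by step:

[1] multiply A2, A3 (series); result (s - 1)/(6*s^2 + 6*s - 6)
[2] reduce the series chain A5, A6; result (4*s + 4)/(s - 1)
[3] combine A1, (A2*A3), A4, (A5*A6) in parallel, which is the overall transfer function T(s) = C(s)/R(s) in lowest terms

Answer: (4*s^4 + 22*s^3 + 41*s^2 + 6*s - 25)/(6*s^3 - 12*s + 6)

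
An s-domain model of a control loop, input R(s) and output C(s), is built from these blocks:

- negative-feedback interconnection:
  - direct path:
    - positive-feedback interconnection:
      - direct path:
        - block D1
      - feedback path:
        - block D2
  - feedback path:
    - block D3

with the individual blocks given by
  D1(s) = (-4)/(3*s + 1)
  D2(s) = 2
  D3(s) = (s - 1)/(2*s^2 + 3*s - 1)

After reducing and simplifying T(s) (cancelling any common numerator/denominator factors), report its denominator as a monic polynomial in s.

First reduce the diagram to T(s).

Step 1 - collapse the loop (D1 forward, D2 return); result (-4)/(3*s + 9)
Step 2 - reduce the feedback loop with forward [D1/(1-D1*D2)] and return D3; result (-8*s^2 - 12*s + 4)/(6*s^3 + 27*s^2 + 20*s - 5)
T(s) is the step-2 result (common factors already cancelled). Leading coefficient of the denominator: 6. Divide through by 6 for the monic polynomial.

Answer: s^3 + 9*s^2/2 + 10*s/3 - 5/6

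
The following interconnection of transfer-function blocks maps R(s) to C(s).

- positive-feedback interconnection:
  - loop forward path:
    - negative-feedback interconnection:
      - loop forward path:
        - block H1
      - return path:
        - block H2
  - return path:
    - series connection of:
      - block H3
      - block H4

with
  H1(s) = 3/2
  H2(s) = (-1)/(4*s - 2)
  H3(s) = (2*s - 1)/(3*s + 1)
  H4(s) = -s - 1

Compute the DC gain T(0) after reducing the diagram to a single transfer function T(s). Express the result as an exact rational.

Step 1 - feedback reduction of H1, H2: (12*s - 6)/(8*s - 7)
Step 2 - cascade H3, H4: (-2*s^2 - s + 1)/(3*s + 1)
Step 3 - collapse the loop ([H1/(1+H1*H2)] forward, (H3*H4) return): (36*s^2 - 6*s - 6)/(24*s^3 + 24*s^2 - 31*s - 1)
That last expression is T(s); at s = 0 only the constant terms survive, so T(0) = -6/(-1) = 6.

Therefore the answer is 6.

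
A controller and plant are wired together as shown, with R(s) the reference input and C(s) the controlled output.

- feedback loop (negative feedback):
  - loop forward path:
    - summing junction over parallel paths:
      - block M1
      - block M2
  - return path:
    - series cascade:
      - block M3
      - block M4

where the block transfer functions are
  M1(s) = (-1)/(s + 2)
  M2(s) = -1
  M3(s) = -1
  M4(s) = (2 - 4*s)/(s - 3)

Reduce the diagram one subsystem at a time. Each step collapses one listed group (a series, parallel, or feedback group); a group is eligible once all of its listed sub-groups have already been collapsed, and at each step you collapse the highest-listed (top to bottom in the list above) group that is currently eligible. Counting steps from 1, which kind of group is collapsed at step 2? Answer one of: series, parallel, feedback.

The answer is series.

Reasoning:
Step 1. add M1, M2 (parallel)
Step 2. series reduction of M3, M4
Step 3. apply the feedback formula to (M1+M2), (M3*M4)
Step 2: series.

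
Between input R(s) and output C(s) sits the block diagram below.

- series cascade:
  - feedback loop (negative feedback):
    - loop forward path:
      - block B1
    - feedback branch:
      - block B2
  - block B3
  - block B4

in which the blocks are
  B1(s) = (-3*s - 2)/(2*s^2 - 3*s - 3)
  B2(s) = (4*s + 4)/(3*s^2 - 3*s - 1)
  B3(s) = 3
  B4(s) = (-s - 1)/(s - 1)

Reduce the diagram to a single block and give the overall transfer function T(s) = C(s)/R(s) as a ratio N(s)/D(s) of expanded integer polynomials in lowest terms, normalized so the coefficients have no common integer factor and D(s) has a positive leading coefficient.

[1] feedback reduction of B1, B2, giving (-9*s^3 + 3*s^2 + 9*s + 2)/(6*s^4 - 15*s^3 - 14*s^2 - 8*s - 5)
[2] multiply [B1/(1+B1*B2)], B3, B4 (series), which is the overall transfer function T(s) = C(s)/R(s) in lowest terms

Hence the answer: (27*s^4 + 18*s^3 - 36*s^2 - 33*s - 6)/(6*s^5 - 21*s^4 + s^3 + 6*s^2 + 3*s + 5)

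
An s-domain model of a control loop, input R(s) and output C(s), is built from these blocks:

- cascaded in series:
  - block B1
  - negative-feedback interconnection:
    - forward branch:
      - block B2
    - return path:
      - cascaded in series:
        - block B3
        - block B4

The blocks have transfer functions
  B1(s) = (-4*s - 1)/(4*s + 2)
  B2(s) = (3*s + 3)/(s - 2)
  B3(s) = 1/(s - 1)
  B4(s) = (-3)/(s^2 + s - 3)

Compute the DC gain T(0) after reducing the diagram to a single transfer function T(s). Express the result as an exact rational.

The answer is 3/10.

Reasoning:
[1] combine B3, B4 in series -> (-3)/(s^3 - 4*s + 3)
[2] apply the feedback formula to B2, (B3*B4) -> (3*s^4 + 3*s^3 - 12*s^2 - 3*s + 9)/(s^4 - 2*s^3 - 4*s^2 + 2*s - 15)
[3] series reduction of B1, [B2/(1+B2*(B3*B4))] -> (-12*s^5 - 15*s^4 + 45*s^3 + 24*s^2 - 33*s - 9)/(4*s^5 - 6*s^4 - 20*s^3 - 56*s - 30)
The step-3 result is T(s). Setting s = 0: T(0) = -9/(-30) = 3/10.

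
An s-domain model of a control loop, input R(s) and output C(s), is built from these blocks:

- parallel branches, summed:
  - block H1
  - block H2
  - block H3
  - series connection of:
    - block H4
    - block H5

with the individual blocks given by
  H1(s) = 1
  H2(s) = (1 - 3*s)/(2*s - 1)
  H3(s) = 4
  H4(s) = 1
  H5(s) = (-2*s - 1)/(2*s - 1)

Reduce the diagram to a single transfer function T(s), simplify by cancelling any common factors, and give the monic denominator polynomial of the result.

Step 1. series reduction of H4, H5 = (-2*s - 1)/(2*s - 1)
Step 2. sum the parallel branches H1, H2, H3, (H4*H5) = (5*s - 5)/(2*s - 1)
The result of step 2 is T(s) in lowest terms. Its denominator has leading coefficient 2; dividing the denominator through by 2 makes it monic.

Hence the answer: s - 1/2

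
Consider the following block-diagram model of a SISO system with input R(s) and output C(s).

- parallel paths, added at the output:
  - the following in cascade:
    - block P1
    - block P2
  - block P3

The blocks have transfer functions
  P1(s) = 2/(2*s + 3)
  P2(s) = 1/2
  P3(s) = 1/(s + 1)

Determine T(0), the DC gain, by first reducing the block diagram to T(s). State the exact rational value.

Step 1. series reduction of P1, P2, giving 1/(2*s + 3)
Step 2. sum the parallel branches (P1*P2), P3, giving (3*s + 4)/(2*s^2 + 5*s + 3)
DC gain: substitute s = 0 into T(s) from step 2: T(0) = 4/3.

Hence the answer: 4/3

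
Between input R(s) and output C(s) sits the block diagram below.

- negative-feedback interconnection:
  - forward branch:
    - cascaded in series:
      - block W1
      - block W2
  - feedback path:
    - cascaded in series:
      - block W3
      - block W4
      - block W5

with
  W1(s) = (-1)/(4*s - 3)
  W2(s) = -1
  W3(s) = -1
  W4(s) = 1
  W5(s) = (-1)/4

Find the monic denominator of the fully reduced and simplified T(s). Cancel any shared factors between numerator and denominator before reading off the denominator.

Step 1. series reduction of W1, W2 = 1/(4*s - 3)
Step 2. reduce the series chain W3, W4, W5 = 1/4
Step 3. collapse the loop ((W1*W2) forward, (W3*W4*W5) return) = 4/(16*s - 11)
The result of step 3 is T(s) in lowest terms. Its denominator has leading coefficient 16; dividing the denominator through by 16 makes it monic.

Hence the answer: s - 11/16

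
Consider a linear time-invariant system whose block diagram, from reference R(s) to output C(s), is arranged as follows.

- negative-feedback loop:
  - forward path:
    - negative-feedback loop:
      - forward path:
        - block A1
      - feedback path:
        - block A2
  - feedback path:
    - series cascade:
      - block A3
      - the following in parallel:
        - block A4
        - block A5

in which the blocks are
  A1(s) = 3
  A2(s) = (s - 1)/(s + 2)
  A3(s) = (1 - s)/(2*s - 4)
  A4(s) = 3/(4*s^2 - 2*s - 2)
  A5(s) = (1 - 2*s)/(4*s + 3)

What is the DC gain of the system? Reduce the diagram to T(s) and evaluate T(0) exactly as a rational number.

Answer: 8

Working:
1. feedback reduction of A1, A2 = (3*s + 6)/(4*s - 1)
2. sum the parallel branches A4, A5 = (-8*s^3 + 8*s^2 + 14*s + 7)/(16*s^3 + 4*s^2 - 14*s - 6)
3. series reduction of A3, (A4+A5) = (8*s^3 - 8*s^2 - 14*s - 7)/(32*s^3 - 24*s^2 - 68*s - 24)
4. collapse the loop ([A1/(1+A1*A2)] forward, (A3*(A4+A5)) return) = (96*s^4 + 120*s^3 - 348*s^2 - 480*s - 144)/(152*s^4 - 104*s^3 - 338*s^2 - 133*s - 18)
The step-4 result is T(s). Setting s = 0: T(0) = -144/(-18) = 8.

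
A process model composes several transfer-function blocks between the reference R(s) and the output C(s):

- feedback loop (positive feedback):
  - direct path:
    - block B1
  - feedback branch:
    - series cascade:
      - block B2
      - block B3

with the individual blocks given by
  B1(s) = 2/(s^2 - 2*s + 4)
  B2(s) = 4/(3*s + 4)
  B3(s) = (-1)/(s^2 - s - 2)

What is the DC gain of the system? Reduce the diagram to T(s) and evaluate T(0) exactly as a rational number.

(1) reduce the series chain B2, B3, giving (-4)/(3*s^3 + s^2 - 10*s - 8)
(2) collapse the loop (B1 forward, (B2*B3) return), giving (6*s^3 + 2*s^2 - 20*s - 16)/(3*s^5 - 5*s^4 + 16*s^2 - 24*s - 24)
DC gain: substitute s = 0 into T(s) from step 2: T(0) = -16/(-24) = 2/3.

Therefore the answer is 2/3.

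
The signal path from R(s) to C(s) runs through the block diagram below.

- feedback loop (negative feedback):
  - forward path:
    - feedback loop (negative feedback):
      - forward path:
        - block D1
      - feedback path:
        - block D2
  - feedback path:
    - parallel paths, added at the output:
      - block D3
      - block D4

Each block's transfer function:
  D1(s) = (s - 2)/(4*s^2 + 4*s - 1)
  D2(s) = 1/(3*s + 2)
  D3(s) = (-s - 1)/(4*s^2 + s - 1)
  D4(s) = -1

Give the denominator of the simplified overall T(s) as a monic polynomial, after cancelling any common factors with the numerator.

Step 1 - feedback reduction of D1, D2 gives (3*s^2 - 4*s - 4)/(12*s^3 + 20*s^2 + 6*s - 4)
Step 2 - parallel reduction of D3, D4 gives (-4*s^2 - 2*s)/(4*s^2 + s - 1)
Step 3 - feedback reduction of [D1/(1+D1*D2)], (D3+D4) gives (12*s^4 - 13*s^3 - 23*s^2 + 4)/(48*s^5 + 80*s^4 + 42*s^3 - 6*s^2 - 2*s + 4)
T(s) is the step-3 result (common factors already cancelled). Leading coefficient of the denominator: 48. Divide through by 48 for the monic polynomial.

Final answer: s^5 + 5*s^4/3 + 7*s^3/8 - s^2/8 - s/24 + 1/12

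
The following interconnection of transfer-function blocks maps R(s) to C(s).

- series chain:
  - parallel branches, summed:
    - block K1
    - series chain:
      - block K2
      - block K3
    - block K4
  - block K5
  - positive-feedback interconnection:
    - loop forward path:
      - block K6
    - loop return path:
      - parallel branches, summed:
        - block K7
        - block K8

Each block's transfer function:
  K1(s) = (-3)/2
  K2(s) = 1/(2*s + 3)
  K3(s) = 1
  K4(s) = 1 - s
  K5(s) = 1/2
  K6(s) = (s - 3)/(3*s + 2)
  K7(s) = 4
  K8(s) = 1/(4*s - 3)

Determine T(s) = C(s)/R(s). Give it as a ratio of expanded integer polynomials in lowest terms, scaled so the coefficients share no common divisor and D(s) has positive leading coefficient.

The answer is (16*s^4 - 28*s^3 - 80*s^2 + 57*s + 9)/(32*s^3 - 416*s^2 - 384*s + 468).

Reasoning:
(1) reduce the series chain K2, K3; result 1/(2*s + 3)
(2) combine K1, (K2*K3), K4 in parallel; result (-4*s^2 - 8*s - 1)/(4*s + 6)
(3) reduce the parallel group K7, K8; result (16*s - 11)/(4*s - 3)
(4) apply the feedback formula to K6, (K7+K8); result (-4*s^2 + 15*s - 9)/(4*s^2 - 58*s + 39)
(5) multiply (K1+(K2*K3)+K4), K5, [K6/(1-K6*(K7+K8))] (series): this yields T(s), and no further normalization is needed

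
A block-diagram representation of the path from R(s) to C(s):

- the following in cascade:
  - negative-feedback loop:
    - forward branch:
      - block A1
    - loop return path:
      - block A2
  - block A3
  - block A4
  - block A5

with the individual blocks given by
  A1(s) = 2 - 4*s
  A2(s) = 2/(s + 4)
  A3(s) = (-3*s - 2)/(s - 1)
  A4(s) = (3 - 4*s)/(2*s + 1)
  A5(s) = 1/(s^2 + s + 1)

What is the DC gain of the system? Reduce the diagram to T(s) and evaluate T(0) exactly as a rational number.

Reducing step by step:

(1) apply the feedback formula to A1, A2: (4*s^2 + 14*s - 8)/(7*s - 8)
(2) series reduction of [A1/(1+A1*A2)], A3, A4, A5: (48*s^4 + 164*s^3 - 134*s^2 - 76*s + 48)/(14*s^5 - 9*s^4 - 8*s^3 - 14*s^2 + 9*s + 8)
Step 2 gives the overall T(s). Then T(0) = 48/8 = 6.

Answer: 6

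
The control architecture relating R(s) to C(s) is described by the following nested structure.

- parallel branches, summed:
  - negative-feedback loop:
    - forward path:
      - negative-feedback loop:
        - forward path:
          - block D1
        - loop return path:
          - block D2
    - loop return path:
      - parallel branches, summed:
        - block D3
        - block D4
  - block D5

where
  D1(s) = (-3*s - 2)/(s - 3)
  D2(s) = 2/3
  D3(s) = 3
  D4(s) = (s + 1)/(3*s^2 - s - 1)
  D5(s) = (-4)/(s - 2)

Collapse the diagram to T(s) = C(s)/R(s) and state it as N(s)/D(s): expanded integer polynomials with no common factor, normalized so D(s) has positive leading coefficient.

Answer: (27*s^4 - 405*s^3 - 321*s^2 + 208*s + 112)/(90*s^4 - 108*s^3 - 190*s^2 + 67*s + 50)

Working:
[1] feedback reduction of D1, D2 gives (9*s + 6)/(3*s + 13)
[2] parallel reduction of D3, D4 gives (9*s^2 - 2*s - 2)/(3*s^2 - s - 1)
[3] feedback reduction of [D1/(1+D1*D2)], (D3+D4) gives (27*s^3 + 9*s^2 - 15*s - 6)/(90*s^3 + 72*s^2 - 46*s - 25)
[4] combine [[D1/(1+D1*D2)]/(1+[D1/(1+D1*D2)]*(D3+D4))], D5 in parallel - this is the overall T(s), already in the required normalized form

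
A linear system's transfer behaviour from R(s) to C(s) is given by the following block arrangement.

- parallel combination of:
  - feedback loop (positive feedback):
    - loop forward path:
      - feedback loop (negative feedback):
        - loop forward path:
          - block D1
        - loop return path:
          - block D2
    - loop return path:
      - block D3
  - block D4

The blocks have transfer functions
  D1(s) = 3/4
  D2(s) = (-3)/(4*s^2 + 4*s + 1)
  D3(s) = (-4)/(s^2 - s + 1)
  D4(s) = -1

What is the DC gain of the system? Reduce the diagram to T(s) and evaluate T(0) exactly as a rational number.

The answer is -4/7.

Reasoning:
[1] reduce the feedback loop with forward D1 and return D2: (12*s^2 + 12*s + 3)/(16*s^2 + 16*s - 5)
[2] reduce the feedback loop with forward [D1/(1+D1*D2)] and return D3: (12*s^4 + 3*s^2 + 9*s + 3)/(16*s^4 + 43*s^2 + 69*s + 7)
[3] sum the parallel branches [[D1/(1+D1*D2)]/(1-[D1/(1+D1*D2)]*D3)], D4: (-4*s^4 - 40*s^2 - 60*s - 4)/(16*s^4 + 43*s^2 + 69*s + 7)
That last expression is T(s); at s = 0 only the constant terms survive, so T(0) = -4/7.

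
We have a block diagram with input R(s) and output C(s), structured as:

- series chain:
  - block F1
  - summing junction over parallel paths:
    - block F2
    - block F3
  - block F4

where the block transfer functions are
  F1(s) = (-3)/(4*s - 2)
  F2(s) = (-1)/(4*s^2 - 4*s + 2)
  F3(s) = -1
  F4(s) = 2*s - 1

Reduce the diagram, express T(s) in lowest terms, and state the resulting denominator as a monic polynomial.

[1] combine F2, F3 in parallel gives (-4*s^2 + 4*s - 3)/(4*s^2 - 4*s + 2)
[2] combine F1, (F2+F3), F4 in series gives (12*s^2 - 12*s + 9)/(8*s^2 - 8*s + 4)
No further cancellation is possible in the step-2 result, so that is T(s). Its denominator becomes monic after dividing by the leading coefficient 8.

Final answer: s^2 - s + 1/2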